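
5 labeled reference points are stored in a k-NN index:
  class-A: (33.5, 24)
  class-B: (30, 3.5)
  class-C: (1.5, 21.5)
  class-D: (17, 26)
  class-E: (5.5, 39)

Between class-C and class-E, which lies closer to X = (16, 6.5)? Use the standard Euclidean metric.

Compare squared distances:
d²(X, class-C) = (16−1.5)² + (6.5−21.5)² = 210.25 + 225 = 435.25
d²(X, class-E) = (16−5.5)² + (6.5−39)² = 110.25 + 1056.25 = 1166.5
435.25 < 1166.5, so class-C is closer.

class-C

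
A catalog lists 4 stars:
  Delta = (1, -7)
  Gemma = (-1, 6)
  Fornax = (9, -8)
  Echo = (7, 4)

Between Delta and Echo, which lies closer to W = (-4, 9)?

Echo

Compare squared distances:
d²(W, Delta) = (-4−1)² + (9−(-7))² = 25 + 256 = 281
d²(W, Echo) = (-4−7)² + (9−4)² = 121 + 25 = 146
281 > 146, so Echo is closer.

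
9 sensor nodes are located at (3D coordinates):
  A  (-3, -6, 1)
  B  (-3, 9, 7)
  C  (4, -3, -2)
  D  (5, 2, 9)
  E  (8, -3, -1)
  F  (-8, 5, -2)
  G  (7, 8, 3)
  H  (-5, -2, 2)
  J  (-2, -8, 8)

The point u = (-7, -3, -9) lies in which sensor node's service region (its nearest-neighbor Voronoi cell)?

Squared Euclidean distances:
|uA|² = (-7−(-3))² + (-3−(-6))² + (-9−1)² = 16 + 9 + 100 = 125
|uB|² = (-7−(-3))² + (-3−9)² + (-9−7)² = 16 + 144 + 256 = 416
|uC|² = (-7−4)² + (-3−(-3))² + (-9−(-2))² = 121 + 0 + 49 = 170
|uD|² = (-7−5)² + (-3−2)² + (-9−9)² = 144 + 25 + 324 = 493
|uE|² = (-7−8)² + (-3−(-3))² + (-9−(-1))² = 225 + 0 + 64 = 289
|uF|² = (-7−(-8))² + (-3−5)² + (-9−(-2))² = 1 + 64 + 49 = 114
|uG|² = (-7−7)² + (-3−8)² + (-9−3)² = 196 + 121 + 144 = 461
|uH|² = (-7−(-5))² + (-3−(-2))² + (-9−2)² = 4 + 1 + 121 = 126
|uJ|² = (-7−(-2))² + (-3−(-8))² + (-9−8)² = 25 + 25 + 289 = 339
F is nearest.

F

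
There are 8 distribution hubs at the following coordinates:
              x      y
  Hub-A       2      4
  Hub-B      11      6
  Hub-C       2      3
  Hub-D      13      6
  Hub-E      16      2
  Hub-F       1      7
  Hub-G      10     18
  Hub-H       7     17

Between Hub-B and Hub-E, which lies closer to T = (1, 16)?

Compare squared distances:
d²(T, Hub-B) = (1−11)² + (16−6)² = 100 + 100 = 200
d²(T, Hub-E) = (1−16)² + (16−2)² = 225 + 196 = 421
200 < 421, so Hub-B is closer.

Hub-B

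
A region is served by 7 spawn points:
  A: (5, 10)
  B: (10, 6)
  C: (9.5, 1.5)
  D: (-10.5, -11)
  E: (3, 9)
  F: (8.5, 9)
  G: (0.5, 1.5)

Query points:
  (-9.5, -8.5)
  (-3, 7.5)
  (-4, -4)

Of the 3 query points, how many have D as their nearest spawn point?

(-9.5, -8.5) — d² to each: A:552.5, B:590.5, C:461, D:7.25, E:462.5, F:630.25, G:200 → nearest is D
(-3, 7.5) — d² to each: A:70.25, B:171.25, C:192.25, D:398.5, E:38.25, F:134.5, G:48.25 → nearest is E
(-4, -4) — d² to each: A:277, B:296, C:212.5, D:91.25, E:218, F:325.25, G:50.5 → nearest is G
1 of the 3 points has D as nearest.

1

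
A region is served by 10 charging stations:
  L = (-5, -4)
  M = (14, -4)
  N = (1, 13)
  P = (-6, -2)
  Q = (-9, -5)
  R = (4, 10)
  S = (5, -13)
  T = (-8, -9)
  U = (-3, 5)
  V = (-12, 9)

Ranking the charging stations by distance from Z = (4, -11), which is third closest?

Squared Euclidean distances:
|ZL|² = 81 + 49 = 130
|ZM|² = 100 + 49 = 149
|ZN|² = 9 + 576 = 585
|ZP|² = 100 + 81 = 181
|ZQ|² = 169 + 36 = 205
|ZR|² = 0 + 441 = 441
|ZS|² = 1 + 4 = 5
|ZT|² = 144 + 4 = 148
|ZU|² = 49 + 256 = 305
|ZV|² = 256 + 400 = 656
Sorted ascending: S, L, T, M, … — the third-nearest is T.

T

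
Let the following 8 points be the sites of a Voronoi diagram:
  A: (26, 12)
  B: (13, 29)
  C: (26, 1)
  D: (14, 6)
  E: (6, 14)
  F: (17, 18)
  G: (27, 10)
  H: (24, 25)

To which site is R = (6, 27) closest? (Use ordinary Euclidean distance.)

B

Since √ is increasing, it suffices to compare squared distances:
|RA|² = 400 + 225 = 625
|RB|² = 49 + 4 = 53
|RC|² = 400 + 676 = 1076
|RD|² = 64 + 441 = 505
|RE|² = 0 + 169 = 169
|RF|² = 121 + 81 = 202
|RG|² = 441 + 289 = 730
|RH|² = 324 + 4 = 328
The smallest is to B, so R lies in the Voronoi region of B.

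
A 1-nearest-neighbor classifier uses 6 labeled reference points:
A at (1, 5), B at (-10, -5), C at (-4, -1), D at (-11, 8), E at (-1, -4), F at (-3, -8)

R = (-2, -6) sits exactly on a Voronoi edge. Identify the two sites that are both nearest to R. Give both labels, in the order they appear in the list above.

E and F

Squared distances from R to each site:
|RA|² = (-2−1)² + (-6−5)² = 9 + 121 = 130
|RB|² = (-2−(-10))² + (-6−(-5))² = 64 + 1 = 65
|RC|² = (-2−(-4))² + (-6−(-1))² = 4 + 25 = 29
|RD|² = (-2−(-11))² + (-6−8)² = 81 + 196 = 277
|RE|² = (-2−(-1))² + (-6−(-4))² = 1 + 4 = 5
|RF|² = (-2−(-3))² + (-6−(-8))² = 1 + 4 = 5
R is equidistant from E and F (both at squared distance 5), and every other site is strictly farther — so R lies on the E–F Voronoi edge.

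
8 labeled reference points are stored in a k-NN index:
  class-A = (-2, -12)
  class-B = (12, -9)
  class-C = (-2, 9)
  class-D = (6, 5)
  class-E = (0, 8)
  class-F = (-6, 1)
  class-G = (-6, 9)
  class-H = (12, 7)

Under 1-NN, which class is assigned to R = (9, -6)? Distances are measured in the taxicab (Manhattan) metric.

d(R, class-A) = 11 + 6 = 17
d(R, class-B) = 3 + 3 = 6
d(R, class-C) = 11 + 15 = 26
d(R, class-D) = 3 + 11 = 14
d(R, class-E) = 9 + 14 = 23
d(R, class-F) = 15 + 7 = 22
d(R, class-G) = 15 + 15 = 30
d(R, class-H) = 3 + 13 = 16
The smallest is to class-B, so R lies in the Voronoi region of class-B.

class-B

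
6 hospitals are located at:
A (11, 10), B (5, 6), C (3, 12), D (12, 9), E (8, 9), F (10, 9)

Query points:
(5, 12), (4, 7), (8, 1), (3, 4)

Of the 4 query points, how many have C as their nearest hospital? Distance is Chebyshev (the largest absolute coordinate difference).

(5, 12) — d to each: A:6, B:6, C:2, D:7, E:3, F:5 → nearest is C
(4, 7) — d to each: A:7, B:1, C:5, D:8, E:4, F:6 → nearest is B
(8, 1) — d to each: A:9, B:5, C:11, D:8, E:8, F:8 → nearest is B
(3, 4) — d to each: A:8, B:2, C:8, D:9, E:5, F:7 → nearest is B
1 of the 4 points has C as nearest.

1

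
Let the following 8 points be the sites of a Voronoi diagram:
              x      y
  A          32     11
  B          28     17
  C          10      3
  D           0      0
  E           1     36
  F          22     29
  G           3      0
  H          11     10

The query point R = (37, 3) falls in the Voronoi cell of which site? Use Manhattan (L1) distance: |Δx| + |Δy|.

d(R,A) = |37−32| + |3−11| = 5 + 8 = 13
d(R,B) = |37−28| + |3−17| = 9 + 14 = 23
d(R,C) = |37−10| + |3−3| = 27 + 0 = 27
d(R,D) = |37−0| + |3−0| = 37 + 3 = 40
d(R,E) = |37−1| + |3−36| = 36 + 33 = 69
d(R,F) = |37−22| + |3−29| = 15 + 26 = 41
d(R,G) = |37−3| + |3−0| = 34 + 3 = 37
d(R,H) = |37−11| + |3−10| = 26 + 7 = 33
A is nearest.

A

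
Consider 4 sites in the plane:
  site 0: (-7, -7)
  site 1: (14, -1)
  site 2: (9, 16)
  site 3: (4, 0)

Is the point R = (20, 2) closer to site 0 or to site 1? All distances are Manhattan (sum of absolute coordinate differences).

d(R, site 0) = |20−(-7)| + |2−(-7)| = 27 + 9 = 36
d(R, site 1) = |20−14| + |2−(-1)| = 6 + 3 = 9
36 > 9, so site 1 is closer.

site 1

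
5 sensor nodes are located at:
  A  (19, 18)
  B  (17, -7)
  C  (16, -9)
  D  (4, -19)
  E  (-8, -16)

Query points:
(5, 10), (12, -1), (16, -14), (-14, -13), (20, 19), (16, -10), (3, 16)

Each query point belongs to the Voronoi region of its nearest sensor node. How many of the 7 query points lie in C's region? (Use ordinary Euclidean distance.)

2

(5, 10) — d² to each: A:260, B:433, C:482, D:842, E:845 → nearest is A
(12, -1) — d² to each: A:410, B:61, C:80, D:388, E:625 → nearest is B
(16, -14) — d² to each: A:1033, B:50, C:25, D:169, E:580 → nearest is C
(-14, -13) — d² to each: A:2050, B:997, C:916, D:360, E:45 → nearest is E
(20, 19) — d² to each: A:2, B:685, C:800, D:1700, E:2009 → nearest is A
(16, -10) — d² to each: A:793, B:10, C:1, D:225, E:612 → nearest is C
(3, 16) — d² to each: A:260, B:725, C:794, D:1226, E:1145 → nearest is A
2 of the 7 points have C as nearest.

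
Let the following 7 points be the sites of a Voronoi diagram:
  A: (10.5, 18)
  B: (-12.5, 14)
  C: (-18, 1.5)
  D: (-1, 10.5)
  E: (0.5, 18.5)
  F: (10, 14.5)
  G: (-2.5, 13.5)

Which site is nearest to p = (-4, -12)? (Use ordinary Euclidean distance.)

Since √ is increasing, it suffices to compare squared distances:
|pA|² = (-4−10.5)² + (-12−18)² = 210.25 + 900 = 1110.25
|pB|² = (-4−(-12.5))² + (-12−14)² = 72.25 + 676 = 748.25
|pC|² = (-4−(-18))² + (-12−1.5)² = 196 + 182.25 = 378.25
|pD|² = (-4−(-1))² + (-12−10.5)² = 9 + 506.25 = 515.25
|pE|² = (-4−0.5)² + (-12−18.5)² = 20.25 + 930.25 = 950.5
|pF|² = (-4−10)² + (-12−14.5)² = 196 + 702.25 = 898.25
|pG|² = (-4−(-2.5))² + (-12−13.5)² = 2.25 + 650.25 = 652.5
Minimum is at C.

C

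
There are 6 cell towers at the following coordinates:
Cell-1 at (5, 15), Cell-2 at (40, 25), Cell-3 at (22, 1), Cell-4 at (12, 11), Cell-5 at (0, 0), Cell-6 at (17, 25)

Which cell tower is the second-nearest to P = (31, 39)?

Cell-6

Since √ is increasing, it suffices to compare squared distances:
d²(P, Cell-1) = (31−5)² + (39−15)² = 676 + 576 = 1252
d²(P, Cell-2) = (31−40)² + (39−25)² = 81 + 196 = 277
d²(P, Cell-3) = (31−22)² + (39−1)² = 81 + 1444 = 1525
d²(P, Cell-4) = (31−12)² + (39−11)² = 361 + 784 = 1145
d²(P, Cell-5) = (31−0)² + (39−0)² = 961 + 1521 = 2482
d²(P, Cell-6) = (31−17)² + (39−25)² = 196 + 196 = 392
Sorted ascending: Cell-2, Cell-6, Cell-4, … — the second-nearest is Cell-6.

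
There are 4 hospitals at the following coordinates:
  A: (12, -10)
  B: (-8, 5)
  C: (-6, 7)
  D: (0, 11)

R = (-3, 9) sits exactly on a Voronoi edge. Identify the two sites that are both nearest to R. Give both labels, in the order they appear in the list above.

Squared distances from R to each site:
|RA|² = (-3−12)² + (9−(-10))² = 225 + 361 = 586
|RB|² = (-3−(-8))² + (9−5)² = 25 + 16 = 41
|RC|² = (-3−(-6))² + (9−7)² = 9 + 4 = 13
|RD|² = (-3−0)² + (9−11)² = 9 + 4 = 13
R is equidistant from C and D (both at squared distance 13), and every other site is strictly farther — so R lies on the C–D Voronoi edge.

C and D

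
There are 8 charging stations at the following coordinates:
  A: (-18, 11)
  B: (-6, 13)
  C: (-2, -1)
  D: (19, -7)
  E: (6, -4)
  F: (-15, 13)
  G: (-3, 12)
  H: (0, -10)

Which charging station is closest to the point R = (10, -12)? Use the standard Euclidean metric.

E

Compare squared distances (the ordering matches that of the actual distances):
|RA|² = (10−(-18))² + (-12−11)² = 784 + 529 = 1313
|RB|² = (10−(-6))² + (-12−13)² = 256 + 625 = 881
|RC|² = (10−(-2))² + (-12−(-1))² = 144 + 121 = 265
|RD|² = (10−19)² + (-12−(-7))² = 81 + 25 = 106
|RE|² = (10−6)² + (-12−(-4))² = 16 + 64 = 80
|RF|² = (10−(-15))² + (-12−13)² = 625 + 625 = 1250
|RG|² = (10−(-3))² + (-12−12)² = 169 + 576 = 745
|RH|² = (10−0)² + (-12−(-10))² = 100 + 4 = 104
Minimum is at E.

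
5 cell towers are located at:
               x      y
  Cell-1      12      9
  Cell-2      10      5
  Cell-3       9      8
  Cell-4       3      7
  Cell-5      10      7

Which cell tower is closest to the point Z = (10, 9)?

Cell-3

Squared Euclidean distances:
d²(Z, Cell-1) = (10−12)² + (9−9)² = 4 + 0 = 4
d²(Z, Cell-2) = (10−10)² + (9−5)² = 0 + 16 = 16
d²(Z, Cell-3) = (10−9)² + (9−8)² = 1 + 1 = 2
d²(Z, Cell-4) = (10−3)² + (9−7)² = 49 + 4 = 53
d²(Z, Cell-5) = (10−10)² + (9−7)² = 0 + 4 = 4
Cell-3 is nearest.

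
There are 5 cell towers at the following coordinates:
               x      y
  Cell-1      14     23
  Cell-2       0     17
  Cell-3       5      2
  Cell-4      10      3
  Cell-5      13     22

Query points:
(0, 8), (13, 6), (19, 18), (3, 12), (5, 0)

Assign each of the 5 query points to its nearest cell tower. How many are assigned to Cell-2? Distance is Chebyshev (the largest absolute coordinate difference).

(0, 8) — d to each: Cell-1:15, Cell-2:9, Cell-3:6, Cell-4:10, Cell-5:14 → nearest is Cell-3
(13, 6) — d to each: Cell-1:17, Cell-2:13, Cell-3:8, Cell-4:3, Cell-5:16 → nearest is Cell-4
(19, 18) — d to each: Cell-1:5, Cell-2:19, Cell-3:16, Cell-4:15, Cell-5:6 → nearest is Cell-1
(3, 12) — d to each: Cell-1:11, Cell-2:5, Cell-3:10, Cell-4:9, Cell-5:10 → nearest is Cell-2
(5, 0) — d to each: Cell-1:23, Cell-2:17, Cell-3:2, Cell-4:5, Cell-5:22 → nearest is Cell-3
1 of the 5 points has Cell-2 as nearest.

1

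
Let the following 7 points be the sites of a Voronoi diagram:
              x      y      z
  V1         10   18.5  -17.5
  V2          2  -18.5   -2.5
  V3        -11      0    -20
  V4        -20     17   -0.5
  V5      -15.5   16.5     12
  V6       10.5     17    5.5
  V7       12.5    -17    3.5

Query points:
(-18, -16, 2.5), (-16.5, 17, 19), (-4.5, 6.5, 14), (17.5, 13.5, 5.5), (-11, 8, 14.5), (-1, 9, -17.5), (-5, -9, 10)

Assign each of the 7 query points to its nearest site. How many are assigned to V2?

2

(-18, -16, 2.5) — d² to each: V1:2374.25, V2:431.25, V3:811.25, V4:1102, V5:1152.75, V6:1910.25, V7:932.25 → nearest is V2
(-16.5, 17, 19) — d² to each: V1:2036.75, V2:2064.75, V3:1840.25, V4:392.5, V5:50.25, V6:911.25, V7:2237.25 → nearest is V5
(-4.5, 6.5, 14) — d² to each: V1:1346.5, V2:939.5, V3:1240.5, V4:560.75, V5:225, V6:407.5, V7:951.5 → nearest is V5
(17.5, 13.5, 5.5) — d² to each: V1:610.25, V2:1328.25, V3:1644.75, V4:1454.5, V5:1140.25, V6:61.25, V7:959.25 → nearest is V6
(-11, 8, 14.5) — d² to each: V1:1575.25, V2:1160.25, V3:1254.25, V4:387, V5:98.75, V6:624.25, V7:1298.25 → nearest is V5
(-1, 9, -17.5) — d² to each: V1:211.25, V2:990.25, V3:187.25, V4:714, V5:1136.75, V6:725.25, V7:1299.25 → nearest is V3
(-5, -9, 10) — d² to each: V1:1737.5, V2:295.5, V3:1017, V4:1011.25, V5:764.5, V6:936.5, V7:412.5 → nearest is V2
2 of the 7 points have V2 as nearest.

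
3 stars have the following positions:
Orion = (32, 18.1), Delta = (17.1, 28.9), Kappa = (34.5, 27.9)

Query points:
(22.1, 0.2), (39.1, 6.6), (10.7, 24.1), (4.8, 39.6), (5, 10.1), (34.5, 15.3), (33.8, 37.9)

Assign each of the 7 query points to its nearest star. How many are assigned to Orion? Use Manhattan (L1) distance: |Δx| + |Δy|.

3

(22.1, 0.2) — d to each: Orion:27.8, Delta:33.7, Kappa:40.1 → nearest is Orion
(39.1, 6.6) — d to each: Orion:18.6, Delta:44.3, Kappa:25.9 → nearest is Orion
(10.7, 24.1) — d to each: Orion:27.3, Delta:11.2, Kappa:27.6 → nearest is Delta
(4.8, 39.6) — d to each: Orion:48.7, Delta:23, Kappa:41.4 → nearest is Delta
(5, 10.1) — d to each: Orion:35, Delta:30.9, Kappa:47.3 → nearest is Delta
(34.5, 15.3) — d to each: Orion:5.3, Delta:31, Kappa:12.6 → nearest is Orion
(33.8, 37.9) — d to each: Orion:21.6, Delta:25.7, Kappa:10.7 → nearest is Kappa
3 of the 7 points have Orion as nearest.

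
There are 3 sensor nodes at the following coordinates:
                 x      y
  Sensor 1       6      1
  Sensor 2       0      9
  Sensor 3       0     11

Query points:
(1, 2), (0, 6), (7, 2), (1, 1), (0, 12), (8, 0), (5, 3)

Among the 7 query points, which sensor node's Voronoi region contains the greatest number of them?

(1, 2) — d² to each: Sensor 1:26, Sensor 2:50, Sensor 3:82 → nearest is Sensor 1
(0, 6) — d² to each: Sensor 1:61, Sensor 2:9, Sensor 3:25 → nearest is Sensor 2
(7, 2) — d² to each: Sensor 1:2, Sensor 2:98, Sensor 3:130 → nearest is Sensor 1
(1, 1) — d² to each: Sensor 1:25, Sensor 2:65, Sensor 3:101 → nearest is Sensor 1
(0, 12) — d² to each: Sensor 1:157, Sensor 2:9, Sensor 3:1 → nearest is Sensor 3
(8, 0) — d² to each: Sensor 1:5, Sensor 2:145, Sensor 3:185 → nearest is Sensor 1
(5, 3) — d² to each: Sensor 1:5, Sensor 2:61, Sensor 3:89 → nearest is Sensor 1
Tally — Sensor 1:5, Sensor 2:1, Sensor 3:1. Sensor 1 captures the most (5).

Sensor 1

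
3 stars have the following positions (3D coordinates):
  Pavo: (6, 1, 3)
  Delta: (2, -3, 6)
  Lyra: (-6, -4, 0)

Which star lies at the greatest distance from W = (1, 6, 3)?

Squared Euclidean distances:
d²(W, Pavo) = (1−6)² + (6−1)² + (3−3)² = 25 + 25 + 0 = 50
d²(W, Delta) = (1−2)² + (6−(-3))² + (3−6)² = 1 + 81 + 9 = 91
d²(W, Lyra) = (1−(-6))² + (6−(-4))² + (3−0)² = 49 + 100 + 9 = 158
The largest is to Lyra.

Lyra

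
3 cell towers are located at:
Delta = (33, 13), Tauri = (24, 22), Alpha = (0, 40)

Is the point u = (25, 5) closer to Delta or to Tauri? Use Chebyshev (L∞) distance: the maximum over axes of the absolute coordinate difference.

Delta

d(u, Delta) = max(8, 8) = 8
d(u, Tauri) = max(1, 17) = 17
8 < 17, so Delta is closer.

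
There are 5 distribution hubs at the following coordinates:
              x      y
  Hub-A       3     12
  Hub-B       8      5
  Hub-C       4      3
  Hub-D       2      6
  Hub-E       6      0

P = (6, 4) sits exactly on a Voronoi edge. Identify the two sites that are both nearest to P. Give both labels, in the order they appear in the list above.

Squared distances from P to each site:
d²(P, Hub-A) = (6−3)² + (4−12)² = 9 + 64 = 73
d²(P, Hub-B) = (6−8)² + (4−5)² = 4 + 1 = 5
d²(P, Hub-C) = (6−4)² + (4−3)² = 4 + 1 = 5
d²(P, Hub-D) = (6−2)² + (4−6)² = 16 + 4 = 20
d²(P, Hub-E) = (6−6)² + (4−0)² = 0 + 16 = 16
P is equidistant from Hub-B and Hub-C (both at squared distance 5), and every other site is strictly farther — so P lies on the Hub-B–Hub-C Voronoi edge.

Hub-B and Hub-C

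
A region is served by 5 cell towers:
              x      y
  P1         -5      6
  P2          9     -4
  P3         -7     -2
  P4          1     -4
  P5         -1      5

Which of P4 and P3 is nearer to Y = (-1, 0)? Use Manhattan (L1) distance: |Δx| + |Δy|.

d(Y,P4) = |-1−1| + |0−(-4)| = 2 + 4 = 6
d(Y,P3) = |-1−(-7)| + |0−(-2)| = 6 + 2 = 8
6 < 8, so P4 is closer.

P4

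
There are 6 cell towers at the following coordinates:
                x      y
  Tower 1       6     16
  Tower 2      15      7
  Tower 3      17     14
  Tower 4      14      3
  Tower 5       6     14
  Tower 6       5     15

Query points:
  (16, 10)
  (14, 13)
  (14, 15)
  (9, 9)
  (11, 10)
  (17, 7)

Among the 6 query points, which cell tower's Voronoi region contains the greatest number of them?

Tower 2

(16, 10) — d² to each: Tower 1:136, Tower 2:10, Tower 3:17, Tower 4:53, Tower 5:116, Tower 6:146 → nearest is Tower 2
(14, 13) — d² to each: Tower 1:73, Tower 2:37, Tower 3:10, Tower 4:100, Tower 5:65, Tower 6:85 → nearest is Tower 3
(14, 15) — d² to each: Tower 1:65, Tower 2:65, Tower 3:10, Tower 4:144, Tower 5:65, Tower 6:81 → nearest is Tower 3
(9, 9) — d² to each: Tower 1:58, Tower 2:40, Tower 3:89, Tower 4:61, Tower 5:34, Tower 6:52 → nearest is Tower 5
(11, 10) — d² to each: Tower 1:61, Tower 2:25, Tower 3:52, Tower 4:58, Tower 5:41, Tower 6:61 → nearest is Tower 2
(17, 7) — d² to each: Tower 1:202, Tower 2:4, Tower 3:49, Tower 4:25, Tower 5:170, Tower 6:208 → nearest is Tower 2
Tally — Tower 2:3, Tower 3:2, Tower 5:1. Tower 2 captures the most (3).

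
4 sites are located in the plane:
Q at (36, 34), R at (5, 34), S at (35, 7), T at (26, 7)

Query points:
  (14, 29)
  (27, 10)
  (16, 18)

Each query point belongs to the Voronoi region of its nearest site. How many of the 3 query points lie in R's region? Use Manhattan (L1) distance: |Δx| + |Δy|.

1

(14, 29) — d to each: Q:27, R:14, S:43, T:34 → nearest is R
(27, 10) — d to each: Q:33, R:46, S:11, T:4 → nearest is T
(16, 18) — d to each: Q:36, R:27, S:30, T:21 → nearest is T
1 of the 3 points has R as nearest.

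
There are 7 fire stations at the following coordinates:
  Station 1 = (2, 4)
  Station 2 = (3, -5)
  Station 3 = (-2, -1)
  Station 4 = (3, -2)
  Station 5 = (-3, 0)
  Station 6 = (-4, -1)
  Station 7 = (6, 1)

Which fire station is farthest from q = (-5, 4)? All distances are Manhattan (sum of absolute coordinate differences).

d(q, Station 1) = 7 + 0 = 7
d(q, Station 2) = 8 + 9 = 17
d(q, Station 3) = 3 + 5 = 8
d(q, Station 4) = 8 + 6 = 14
d(q, Station 5) = 2 + 4 = 6
d(q, Station 6) = 1 + 5 = 6
d(q, Station 7) = 11 + 3 = 14
The largest is to Station 2.

Station 2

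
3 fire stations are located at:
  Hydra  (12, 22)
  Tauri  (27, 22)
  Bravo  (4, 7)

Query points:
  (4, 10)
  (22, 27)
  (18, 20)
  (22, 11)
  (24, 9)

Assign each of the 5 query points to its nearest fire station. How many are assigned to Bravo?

1

(4, 10) — d² to each: Hydra:208, Tauri:673, Bravo:9 → nearest is Bravo
(22, 27) — d² to each: Hydra:125, Tauri:50, Bravo:724 → nearest is Tauri
(18, 20) — d² to each: Hydra:40, Tauri:85, Bravo:365 → nearest is Hydra
(22, 11) — d² to each: Hydra:221, Tauri:146, Bravo:340 → nearest is Tauri
(24, 9) — d² to each: Hydra:313, Tauri:178, Bravo:404 → nearest is Tauri
1 of the 5 points has Bravo as nearest.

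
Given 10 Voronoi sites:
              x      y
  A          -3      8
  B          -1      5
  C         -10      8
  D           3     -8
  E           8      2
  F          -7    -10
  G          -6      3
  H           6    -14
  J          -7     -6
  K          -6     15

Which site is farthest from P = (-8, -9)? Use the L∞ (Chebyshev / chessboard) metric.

K

d(P,A) = max(5, 17) = 17
d(P,B) = max(7, 14) = 14
d(P,C) = max(2, 17) = 17
d(P,D) = max(11, 1) = 11
d(P,E) = max(16, 11) = 16
d(P,F) = max(1, 1) = 1
d(P,G) = max(2, 12) = 12
d(P,H) = max(14, 5) = 14
d(P,J) = max(1, 3) = 3
d(P,K) = max(2, 24) = 24
The largest is to K.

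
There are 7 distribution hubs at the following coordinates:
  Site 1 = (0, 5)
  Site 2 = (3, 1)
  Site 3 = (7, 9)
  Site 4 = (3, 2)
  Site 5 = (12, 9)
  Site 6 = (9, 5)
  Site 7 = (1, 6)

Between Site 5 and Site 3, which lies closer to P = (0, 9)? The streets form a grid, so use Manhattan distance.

Site 3

d(P, Site 5) = |0−12| + |9−9| = 12 + 0 = 12
d(P, Site 3) = |0−7| + |9−9| = 7 + 0 = 7
12 > 7, so Site 3 is closer.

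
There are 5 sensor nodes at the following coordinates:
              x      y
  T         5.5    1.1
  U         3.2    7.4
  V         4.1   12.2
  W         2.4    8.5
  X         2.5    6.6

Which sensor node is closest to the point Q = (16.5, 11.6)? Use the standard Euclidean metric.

Squared Euclidean distances:
|QT|² = 121 + 110.25 = 231.25
|QU|² = 176.89 + 17.64 = 194.53
|QV|² = 153.76 + 0.36 = 154.12
|QW|² = 198.81 + 9.61 = 208.42
|QX|² = 196 + 25 = 221
Minimum is at V.

V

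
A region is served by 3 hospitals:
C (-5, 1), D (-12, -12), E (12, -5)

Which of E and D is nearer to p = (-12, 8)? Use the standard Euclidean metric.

D

Compare squared distances:
|pE|² = (-12−12)² + (8−(-5))² = 576 + 169 = 745
|pD|² = (-12−(-12))² + (8−(-12))² = 0 + 400 = 400
745 > 400, so D is closer.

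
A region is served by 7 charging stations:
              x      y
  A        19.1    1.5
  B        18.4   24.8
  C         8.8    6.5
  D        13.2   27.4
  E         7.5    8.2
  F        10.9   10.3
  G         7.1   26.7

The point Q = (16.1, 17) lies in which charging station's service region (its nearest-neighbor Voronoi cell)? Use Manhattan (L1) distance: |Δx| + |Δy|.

B

d(Q,A) = |16.1−19.1| + |17−1.5| = 3 + 15.5 = 18.5
d(Q,B) = |16.1−18.4| + |17−24.8| = 2.3 + 7.8 = 10.1
d(Q,C) = |16.1−8.8| + |17−6.5| = 7.3 + 10.5 = 17.8
d(Q,D) = |16.1−13.2| + |17−27.4| = 2.9 + 10.4 = 13.3
d(Q,E) = |16.1−7.5| + |17−8.2| = 8.6 + 8.8 = 17.4
d(Q,F) = |16.1−10.9| + |17−10.3| = 5.2 + 6.7 = 11.9
d(Q,G) = |16.1−7.1| + |17−26.7| = 9 + 9.7 = 18.7
The smallest is to B, so Q lies in the Voronoi region of B.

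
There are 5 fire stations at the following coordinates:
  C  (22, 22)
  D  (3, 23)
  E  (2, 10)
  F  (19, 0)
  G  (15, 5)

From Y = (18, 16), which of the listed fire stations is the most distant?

E

Since √ is increasing, it suffices to compare squared distances:
|YC|² = (18−22)² + (16−22)² = 16 + 36 = 52
|YD|² = (18−3)² + (16−23)² = 225 + 49 = 274
|YE|² = (18−2)² + (16−10)² = 256 + 36 = 292
|YF|² = (18−19)² + (16−0)² = 1 + 256 = 257
|YG|² = (18−15)² + (16−5)² = 9 + 121 = 130
The largest is to E.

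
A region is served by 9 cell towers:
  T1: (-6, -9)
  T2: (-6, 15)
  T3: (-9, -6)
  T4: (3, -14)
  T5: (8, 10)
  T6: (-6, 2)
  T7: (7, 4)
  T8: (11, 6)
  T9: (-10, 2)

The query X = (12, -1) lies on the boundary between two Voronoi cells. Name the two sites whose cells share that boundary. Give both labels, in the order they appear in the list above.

T7 and T8

Squared distances from X to each site:
|XT1|² = (12−(-6))² + (-1−(-9))² = 324 + 64 = 388
|XT2|² = (12−(-6))² + (-1−15)² = 324 + 256 = 580
|XT3|² = (12−(-9))² + (-1−(-6))² = 441 + 25 = 466
|XT4|² = (12−3)² + (-1−(-14))² = 81 + 169 = 250
|XT5|² = (12−8)² + (-1−10)² = 16 + 121 = 137
|XT6|² = (12−(-6))² + (-1−2)² = 324 + 9 = 333
|XT7|² = (12−7)² + (-1−4)² = 25 + 25 = 50
|XT8|² = (12−11)² + (-1−6)² = 1 + 49 = 50
|XT9|² = (12−(-10))² + (-1−2)² = 484 + 9 = 493
X is equidistant from T7 and T8 (both at squared distance 50), and every other site is strictly farther — so X lies on the T7–T8 Voronoi edge.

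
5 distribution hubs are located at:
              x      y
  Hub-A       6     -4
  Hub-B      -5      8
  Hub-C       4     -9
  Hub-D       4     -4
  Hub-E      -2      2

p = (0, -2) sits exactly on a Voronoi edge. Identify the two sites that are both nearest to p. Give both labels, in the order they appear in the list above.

Hub-D and Hub-E

Squared distances from p to each site:
d²(p, Hub-A) = (0−6)² + (-2−(-4))² = 36 + 4 = 40
d²(p, Hub-B) = (0−(-5))² + (-2−8)² = 25 + 100 = 125
d²(p, Hub-C) = (0−4)² + (-2−(-9))² = 16 + 49 = 65
d²(p, Hub-D) = (0−4)² + (-2−(-4))² = 16 + 4 = 20
d²(p, Hub-E) = (0−(-2))² + (-2−2)² = 4 + 16 = 20
p is equidistant from Hub-D and Hub-E (both at squared distance 20), and every other site is strictly farther — so p lies on the Hub-D–Hub-E Voronoi edge.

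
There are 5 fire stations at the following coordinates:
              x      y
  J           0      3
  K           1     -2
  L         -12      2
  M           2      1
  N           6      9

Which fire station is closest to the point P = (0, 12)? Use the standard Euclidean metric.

Since √ is increasing, it suffices to compare squared distances:
|PJ|² = 0 + 81 = 81
|PK|² = 1 + 196 = 197
|PL|² = 144 + 100 = 244
|PM|² = 4 + 121 = 125
|PN|² = 36 + 9 = 45
Minimum is at N.

N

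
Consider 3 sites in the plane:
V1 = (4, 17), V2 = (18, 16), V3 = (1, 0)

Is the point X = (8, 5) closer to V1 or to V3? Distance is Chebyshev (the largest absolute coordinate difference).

d(X,V1) = max(4, 12) = 12
d(X,V3) = max(7, 5) = 7
12 > 7, so V3 is closer.

V3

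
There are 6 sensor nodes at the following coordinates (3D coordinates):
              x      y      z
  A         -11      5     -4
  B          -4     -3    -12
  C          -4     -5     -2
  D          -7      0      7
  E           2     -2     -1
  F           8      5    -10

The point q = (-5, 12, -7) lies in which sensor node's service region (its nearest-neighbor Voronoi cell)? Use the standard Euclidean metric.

Since √ is increasing, it suffices to compare squared distances:
|qA|² = (-5−(-11))² + (12−5)² + (-7−(-4))² = 36 + 49 + 9 = 94
|qB|² = (-5−(-4))² + (12−(-3))² + (-7−(-12))² = 1 + 225 + 25 = 251
|qC|² = (-5−(-4))² + (12−(-5))² + (-7−(-2))² = 1 + 289 + 25 = 315
|qD|² = (-5−(-7))² + (12−0)² + (-7−7)² = 4 + 144 + 196 = 344
|qE|² = (-5−2)² + (12−(-2))² + (-7−(-1))² = 49 + 196 + 36 = 281
|qF|² = (-5−8)² + (12−5)² + (-7−(-10))² = 169 + 49 + 9 = 227
Minimum is at A.

A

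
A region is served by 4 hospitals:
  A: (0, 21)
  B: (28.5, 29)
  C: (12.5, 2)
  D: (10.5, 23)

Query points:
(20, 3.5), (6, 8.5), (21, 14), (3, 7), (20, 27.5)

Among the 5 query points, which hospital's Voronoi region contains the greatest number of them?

(20, 3.5) — d² to each: A:706.25, B:722.5, C:58.5, D:470.5 → nearest is C
(6, 8.5) — d² to each: A:192.25, B:926.5, C:84.5, D:230.5 → nearest is C
(21, 14) — d² to each: A:490, B:281.25, C:216.25, D:191.25 → nearest is D
(3, 7) — d² to each: A:205, B:1134.25, C:115.25, D:312.25 → nearest is C
(20, 27.5) — d² to each: A:442.25, B:74.5, C:706.5, D:110.5 → nearest is B
Tally — B:1, C:3, D:1. C captures the most (3).

C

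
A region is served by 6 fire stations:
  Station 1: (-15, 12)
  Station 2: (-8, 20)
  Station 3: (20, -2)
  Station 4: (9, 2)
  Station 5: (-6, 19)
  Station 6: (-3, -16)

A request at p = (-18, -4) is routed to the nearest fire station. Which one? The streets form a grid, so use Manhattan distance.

d(p, Station 1) = |-18−(-15)| + |-4−12| = 3 + 16 = 19
d(p, Station 2) = |-18−(-8)| + |-4−20| = 10 + 24 = 34
d(p, Station 3) = |-18−20| + |-4−(-2)| = 38 + 2 = 40
d(p, Station 4) = |-18−9| + |-4−2| = 27 + 6 = 33
d(p, Station 5) = |-18−(-6)| + |-4−19| = 12 + 23 = 35
d(p, Station 6) = |-18−(-3)| + |-4−(-16)| = 15 + 12 = 27
Station 1 is nearest.

Station 1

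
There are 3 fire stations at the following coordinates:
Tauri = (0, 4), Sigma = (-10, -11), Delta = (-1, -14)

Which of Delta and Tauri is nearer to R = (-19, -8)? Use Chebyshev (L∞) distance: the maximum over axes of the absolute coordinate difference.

d(R, Delta) = max(18, 6) = 18
d(R, Tauri) = max(19, 12) = 19
18 < 19, so Delta is closer.

Delta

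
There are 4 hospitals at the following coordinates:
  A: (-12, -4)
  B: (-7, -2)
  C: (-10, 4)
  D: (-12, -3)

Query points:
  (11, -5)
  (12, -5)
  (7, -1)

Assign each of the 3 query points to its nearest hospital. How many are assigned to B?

3

(11, -5) — d² to each: A:530, B:333, C:522, D:533 → nearest is B
(12, -5) — d² to each: A:577, B:370, C:565, D:580 → nearest is B
(7, -1) — d² to each: A:370, B:197, C:314, D:365 → nearest is B
3 of the 3 points have B as nearest.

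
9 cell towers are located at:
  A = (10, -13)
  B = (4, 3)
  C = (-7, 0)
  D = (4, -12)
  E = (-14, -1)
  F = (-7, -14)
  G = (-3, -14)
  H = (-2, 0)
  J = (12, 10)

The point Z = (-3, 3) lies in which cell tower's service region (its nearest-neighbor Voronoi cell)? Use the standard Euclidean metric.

H

Since √ is increasing, it suffices to compare squared distances:
|ZA|² = (-3−10)² + (3−(-13))² = 169 + 256 = 425
|ZB|² = (-3−4)² + (3−3)² = 49 + 0 = 49
|ZC|² = (-3−(-7))² + (3−0)² = 16 + 9 = 25
|ZD|² = (-3−4)² + (3−(-12))² = 49 + 225 = 274
|ZE|² = (-3−(-14))² + (3−(-1))² = 121 + 16 = 137
|ZF|² = (-3−(-7))² + (3−(-14))² = 16 + 289 = 305
|ZG|² = (-3−(-3))² + (3−(-14))² = 0 + 289 = 289
|ZH|² = (-3−(-2))² + (3−0)² = 1 + 9 = 10
|ZJ|² = (-3−12)² + (3−10)² = 225 + 49 = 274
The smallest is to H, so Z lies in the Voronoi region of H.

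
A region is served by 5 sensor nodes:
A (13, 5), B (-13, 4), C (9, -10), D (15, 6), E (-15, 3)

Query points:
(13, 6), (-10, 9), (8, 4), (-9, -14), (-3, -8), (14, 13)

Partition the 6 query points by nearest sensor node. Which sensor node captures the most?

A

(13, 6) — d² to each: A:1, B:680, C:272, D:4, E:793 → nearest is A
(-10, 9) — d² to each: A:545, B:34, C:722, D:634, E:61 → nearest is B
(8, 4) — d² to each: A:26, B:441, C:197, D:53, E:530 → nearest is A
(-9, -14) — d² to each: A:845, B:340, C:340, D:976, E:325 → nearest is E
(-3, -8) — d² to each: A:425, B:244, C:148, D:520, E:265 → nearest is C
(14, 13) — d² to each: A:65, B:810, C:554, D:50, E:941 → nearest is D
Tally — A:2, B:1, C:1, D:1, E:1. A captures the most (2).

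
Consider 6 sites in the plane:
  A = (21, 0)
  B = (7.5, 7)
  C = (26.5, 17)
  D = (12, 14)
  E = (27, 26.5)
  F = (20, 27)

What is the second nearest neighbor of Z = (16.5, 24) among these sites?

E

Compare squared distances (the ordering matches that of the actual distances):
|ZA|² = 20.25 + 576 = 596.25
|ZB|² = 81 + 289 = 370
|ZC|² = 100 + 49 = 149
|ZD|² = 20.25 + 100 = 120.25
|ZE|² = 110.25 + 6.25 = 116.5
|ZF|² = 12.25 + 9 = 21.25
Sorted ascending: F, E, D, … — the second-nearest is E.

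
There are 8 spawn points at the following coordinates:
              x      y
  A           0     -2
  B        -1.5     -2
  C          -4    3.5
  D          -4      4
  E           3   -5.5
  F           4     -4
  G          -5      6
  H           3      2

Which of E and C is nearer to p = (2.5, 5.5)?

C

Compare squared distances:
|pE|² = (2.5−3)² + (5.5−(-5.5))² = 0.25 + 121 = 121.25
|pC|² = (2.5−(-4))² + (5.5−3.5)² = 42.25 + 4 = 46.25
121.25 > 46.25, so C is closer.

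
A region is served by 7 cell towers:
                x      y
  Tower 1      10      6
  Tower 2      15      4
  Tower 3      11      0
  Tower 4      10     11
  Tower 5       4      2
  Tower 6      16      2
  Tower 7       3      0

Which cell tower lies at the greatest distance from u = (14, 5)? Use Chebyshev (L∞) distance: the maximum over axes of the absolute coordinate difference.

Tower 7

d(u, Tower 1) = max(4, 1) = 4
d(u, Tower 2) = max(1, 1) = 1
d(u, Tower 3) = max(3, 5) = 5
d(u, Tower 4) = max(4, 6) = 6
d(u, Tower 5) = max(10, 3) = 10
d(u, Tower 6) = max(2, 3) = 3
d(u, Tower 7) = max(11, 5) = 11
The largest is to Tower 7.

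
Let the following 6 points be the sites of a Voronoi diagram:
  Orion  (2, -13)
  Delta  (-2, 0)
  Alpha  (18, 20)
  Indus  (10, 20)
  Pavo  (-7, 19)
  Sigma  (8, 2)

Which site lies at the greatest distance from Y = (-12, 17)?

Orion

Since √ is increasing, it suffices to compare squared distances:
d²(Y, Orion) = (-12−2)² + (17−(-13))² = 196 + 900 = 1096
d²(Y, Delta) = (-12−(-2))² + (17−0)² = 100 + 289 = 389
d²(Y, Alpha) = (-12−18)² + (17−20)² = 900 + 9 = 909
d²(Y, Indus) = (-12−10)² + (17−20)² = 484 + 9 = 493
d²(Y, Pavo) = (-12−(-7))² + (17−19)² = 25 + 4 = 29
d²(Y, Sigma) = (-12−8)² + (17−2)² = 400 + 225 = 625
The largest is to Orion.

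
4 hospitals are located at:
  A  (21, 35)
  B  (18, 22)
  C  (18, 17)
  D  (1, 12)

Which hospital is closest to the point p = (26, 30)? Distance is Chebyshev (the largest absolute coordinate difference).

d(p,A) = max(5, 5) = 5
d(p,B) = max(8, 8) = 8
d(p,C) = max(8, 13) = 13
d(p,D) = max(25, 18) = 25
The smallest is to A, so p lies in the Voronoi region of A.

A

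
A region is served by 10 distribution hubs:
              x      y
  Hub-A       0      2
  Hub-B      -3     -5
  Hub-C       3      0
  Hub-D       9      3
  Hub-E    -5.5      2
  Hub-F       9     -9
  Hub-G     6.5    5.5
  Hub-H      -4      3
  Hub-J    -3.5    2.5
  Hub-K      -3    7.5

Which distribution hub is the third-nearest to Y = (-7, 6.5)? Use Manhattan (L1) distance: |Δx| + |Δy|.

Hub-H

d(Y, Hub-A) = |-7−0| + |6.5−2| = 7 + 4.5 = 11.5
d(Y, Hub-B) = |-7−(-3)| + |6.5−(-5)| = 4 + 11.5 = 15.5
d(Y, Hub-C) = |-7−3| + |6.5−0| = 10 + 6.5 = 16.5
d(Y, Hub-D) = |-7−9| + |6.5−3| = 16 + 3.5 = 19.5
d(Y, Hub-E) = |-7−(-5.5)| + |6.5−2| = 1.5 + 4.5 = 6
d(Y, Hub-F) = |-7−9| + |6.5−(-9)| = 16 + 15.5 = 31.5
d(Y, Hub-G) = |-7−6.5| + |6.5−5.5| = 13.5 + 1 = 14.5
d(Y, Hub-H) = |-7−(-4)| + |6.5−3| = 3 + 3.5 = 6.5
d(Y, Hub-J) = |-7−(-3.5)| + |6.5−2.5| = 3.5 + 4 = 7.5
d(Y, Hub-K) = |-7−(-3)| + |6.5−7.5| = 4 + 1 = 5
Sorted ascending: Hub-K, Hub-E, Hub-H, Hub-J, … — the third-nearest is Hub-H.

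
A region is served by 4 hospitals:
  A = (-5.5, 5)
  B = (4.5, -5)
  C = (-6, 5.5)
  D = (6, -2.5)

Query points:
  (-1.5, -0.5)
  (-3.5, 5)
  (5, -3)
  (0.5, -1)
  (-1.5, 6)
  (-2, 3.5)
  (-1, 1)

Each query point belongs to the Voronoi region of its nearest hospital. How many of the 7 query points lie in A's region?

(-1.5, -0.5) — d² to each: A:46.25, B:56.25, C:56.25, D:60.25 → nearest is A
(-3.5, 5) — d² to each: A:4, B:164, C:6.5, D:146.5 → nearest is A
(5, -3) — d² to each: A:174.25, B:4.25, C:193.25, D:1.25 → nearest is D
(0.5, -1) — d² to each: A:72, B:32, C:84.5, D:32.5 → nearest is B
(-1.5, 6) — d² to each: A:17, B:157, C:20.5, D:128.5 → nearest is A
(-2, 3.5) — d² to each: A:14.5, B:114.5, C:20, D:100 → nearest is A
(-1, 1) — d² to each: A:36.25, B:66.25, C:45.25, D:61.25 → nearest is A
5 of the 7 points have A as nearest.

5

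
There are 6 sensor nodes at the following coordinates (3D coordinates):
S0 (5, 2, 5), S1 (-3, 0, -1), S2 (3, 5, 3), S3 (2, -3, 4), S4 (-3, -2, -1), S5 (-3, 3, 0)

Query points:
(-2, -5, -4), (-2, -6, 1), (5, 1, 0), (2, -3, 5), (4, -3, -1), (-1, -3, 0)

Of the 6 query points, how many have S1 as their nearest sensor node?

(-2, -5, -4) — d² to each: S0:179, S1:35, S2:174, S3:84, S4:19, S5:81 → nearest is S4
(-2, -6, 1) — d² to each: S0:129, S1:41, S2:150, S3:34, S4:21, S5:83 → nearest is S4
(5, 1, 0) — d² to each: S0:26, S1:66, S2:29, S3:41, S4:74, S5:68 → nearest is S0
(2, -3, 5) — d² to each: S0:34, S1:70, S2:69, S3:1, S4:62, S5:86 → nearest is S3
(4, -3, -1) — d² to each: S0:62, S1:58, S2:81, S3:29, S4:50, S5:86 → nearest is S3
(-1, -3, 0) — d² to each: S0:86, S1:14, S2:89, S3:25, S4:6, S5:40 → nearest is S4
0 of the 6 points have S1 as nearest.

0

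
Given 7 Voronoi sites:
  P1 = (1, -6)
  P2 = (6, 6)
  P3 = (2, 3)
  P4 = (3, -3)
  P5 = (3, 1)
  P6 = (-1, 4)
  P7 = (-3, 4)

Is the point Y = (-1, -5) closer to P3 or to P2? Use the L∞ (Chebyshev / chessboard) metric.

d(Y,P3) = max(3, 8) = 8
d(Y,P2) = max(7, 11) = 11
8 < 11, so P3 is closer.

P3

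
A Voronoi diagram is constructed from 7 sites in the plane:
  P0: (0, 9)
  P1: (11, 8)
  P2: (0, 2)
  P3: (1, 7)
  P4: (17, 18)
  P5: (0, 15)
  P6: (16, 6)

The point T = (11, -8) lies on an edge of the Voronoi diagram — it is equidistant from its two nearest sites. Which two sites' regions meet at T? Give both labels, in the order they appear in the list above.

Squared distances from T to each site:
|TP0|² = (11−0)² + (-8−9)² = 121 + 289 = 410
|TP1|² = (11−11)² + (-8−8)² = 0 + 256 = 256
|TP2|² = (11−0)² + (-8−2)² = 121 + 100 = 221
|TP3|² = (11−1)² + (-8−7)² = 100 + 225 = 325
|TP4|² = (11−17)² + (-8−18)² = 36 + 676 = 712
|TP5|² = (11−0)² + (-8−15)² = 121 + 529 = 650
|TP6|² = (11−16)² + (-8−6)² = 25 + 196 = 221
T is equidistant from P2 and P6 (both at squared distance 221), and every other site is strictly farther — so T lies on the P2–P6 Voronoi edge.

P2 and P6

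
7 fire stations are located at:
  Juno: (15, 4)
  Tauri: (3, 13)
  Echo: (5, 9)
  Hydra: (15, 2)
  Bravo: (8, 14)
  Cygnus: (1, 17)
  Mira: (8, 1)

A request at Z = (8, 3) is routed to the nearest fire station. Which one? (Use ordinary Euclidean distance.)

Squared Euclidean distances:
d²(Z, Juno) = (8−15)² + (3−4)² = 49 + 1 = 50
d²(Z, Tauri) = (8−3)² + (3−13)² = 25 + 100 = 125
d²(Z, Echo) = (8−5)² + (3−9)² = 9 + 36 = 45
d²(Z, Hydra) = (8−15)² + (3−2)² = 49 + 1 = 50
d²(Z, Bravo) = (8−8)² + (3−14)² = 0 + 121 = 121
d²(Z, Cygnus) = (8−1)² + (3−17)² = 49 + 196 = 245
d²(Z, Mira) = (8−8)² + (3−1)² = 0 + 4 = 4
The smallest is to Mira, so Z lies in the Voronoi region of Mira.

Mira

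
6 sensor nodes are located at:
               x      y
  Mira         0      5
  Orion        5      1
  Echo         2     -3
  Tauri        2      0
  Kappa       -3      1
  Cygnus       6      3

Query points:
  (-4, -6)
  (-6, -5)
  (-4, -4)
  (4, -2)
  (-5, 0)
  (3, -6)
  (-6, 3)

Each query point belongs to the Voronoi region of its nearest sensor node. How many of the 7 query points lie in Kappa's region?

4

(-4, -6) — d² to each: Mira:137, Orion:130, Echo:45, Tauri:72, Kappa:50, Cygnus:181 → nearest is Echo
(-6, -5) — d² to each: Mira:136, Orion:157, Echo:68, Tauri:89, Kappa:45, Cygnus:208 → nearest is Kappa
(-4, -4) — d² to each: Mira:97, Orion:106, Echo:37, Tauri:52, Kappa:26, Cygnus:149 → nearest is Kappa
(4, -2) — d² to each: Mira:65, Orion:10, Echo:5, Tauri:8, Kappa:58, Cygnus:29 → nearest is Echo
(-5, 0) — d² to each: Mira:50, Orion:101, Echo:58, Tauri:49, Kappa:5, Cygnus:130 → nearest is Kappa
(3, -6) — d² to each: Mira:130, Orion:53, Echo:10, Tauri:37, Kappa:85, Cygnus:90 → nearest is Echo
(-6, 3) — d² to each: Mira:40, Orion:125, Echo:100, Tauri:73, Kappa:13, Cygnus:144 → nearest is Kappa
4 of the 7 points have Kappa as nearest.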